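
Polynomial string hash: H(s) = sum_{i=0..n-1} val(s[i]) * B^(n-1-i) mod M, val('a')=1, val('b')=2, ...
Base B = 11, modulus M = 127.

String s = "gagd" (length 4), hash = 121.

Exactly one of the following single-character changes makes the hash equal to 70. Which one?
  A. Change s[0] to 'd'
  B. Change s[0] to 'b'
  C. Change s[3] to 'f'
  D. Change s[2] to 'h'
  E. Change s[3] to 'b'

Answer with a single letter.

Option A: s[0]='g'->'d', delta=(4-7)*11^3 mod 127 = 71, hash=121+71 mod 127 = 65
Option B: s[0]='g'->'b', delta=(2-7)*11^3 mod 127 = 76, hash=121+76 mod 127 = 70 <-- target
Option C: s[3]='d'->'f', delta=(6-4)*11^0 mod 127 = 2, hash=121+2 mod 127 = 123
Option D: s[2]='g'->'h', delta=(8-7)*11^1 mod 127 = 11, hash=121+11 mod 127 = 5
Option E: s[3]='d'->'b', delta=(2-4)*11^0 mod 127 = 125, hash=121+125 mod 127 = 119

Answer: B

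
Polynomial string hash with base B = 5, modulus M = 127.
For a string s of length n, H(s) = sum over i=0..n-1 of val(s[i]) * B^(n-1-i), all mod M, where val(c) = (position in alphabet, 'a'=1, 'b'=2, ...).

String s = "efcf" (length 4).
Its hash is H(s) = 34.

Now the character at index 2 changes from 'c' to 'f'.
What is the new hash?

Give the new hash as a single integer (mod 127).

val('c') = 3, val('f') = 6
Position k = 2, exponent = n-1-k = 1
B^1 mod M = 5^1 mod 127 = 5
Delta = (6 - 3) * 5 mod 127 = 15
New hash = (34 + 15) mod 127 = 49

Answer: 49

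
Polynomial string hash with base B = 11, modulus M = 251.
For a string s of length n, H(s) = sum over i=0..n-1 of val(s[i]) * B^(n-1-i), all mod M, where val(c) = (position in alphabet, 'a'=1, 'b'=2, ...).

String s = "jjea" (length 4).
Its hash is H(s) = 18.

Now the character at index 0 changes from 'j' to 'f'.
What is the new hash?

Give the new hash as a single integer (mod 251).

val('j') = 10, val('f') = 6
Position k = 0, exponent = n-1-k = 3
B^3 mod M = 11^3 mod 251 = 76
Delta = (6 - 10) * 76 mod 251 = 198
New hash = (18 + 198) mod 251 = 216

Answer: 216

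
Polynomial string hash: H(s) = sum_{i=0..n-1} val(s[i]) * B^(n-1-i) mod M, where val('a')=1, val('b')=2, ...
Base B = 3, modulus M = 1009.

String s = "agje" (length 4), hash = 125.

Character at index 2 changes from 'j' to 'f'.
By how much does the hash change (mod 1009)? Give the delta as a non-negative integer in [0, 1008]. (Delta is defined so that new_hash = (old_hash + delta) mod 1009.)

Delta formula: (val(new) - val(old)) * B^(n-1-k) mod M
  val('f') - val('j') = 6 - 10 = -4
  B^(n-1-k) = 3^1 mod 1009 = 3
  Delta = -4 * 3 mod 1009 = 997

Answer: 997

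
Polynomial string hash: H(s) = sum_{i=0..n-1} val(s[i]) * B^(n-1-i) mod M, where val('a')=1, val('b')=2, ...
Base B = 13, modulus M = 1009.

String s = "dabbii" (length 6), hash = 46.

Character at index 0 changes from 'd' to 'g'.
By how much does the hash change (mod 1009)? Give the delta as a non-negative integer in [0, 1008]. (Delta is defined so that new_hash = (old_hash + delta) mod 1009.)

Answer: 952

Derivation:
Delta formula: (val(new) - val(old)) * B^(n-1-k) mod M
  val('g') - val('d') = 7 - 4 = 3
  B^(n-1-k) = 13^5 mod 1009 = 990
  Delta = 3 * 990 mod 1009 = 952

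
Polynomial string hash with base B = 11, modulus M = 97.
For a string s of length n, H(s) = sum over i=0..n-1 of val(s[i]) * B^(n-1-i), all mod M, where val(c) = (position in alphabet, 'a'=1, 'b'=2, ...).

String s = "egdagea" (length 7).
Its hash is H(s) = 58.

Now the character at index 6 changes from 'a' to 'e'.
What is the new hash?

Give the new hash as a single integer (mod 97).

Answer: 62

Derivation:
val('a') = 1, val('e') = 5
Position k = 6, exponent = n-1-k = 0
B^0 mod M = 11^0 mod 97 = 1
Delta = (5 - 1) * 1 mod 97 = 4
New hash = (58 + 4) mod 97 = 62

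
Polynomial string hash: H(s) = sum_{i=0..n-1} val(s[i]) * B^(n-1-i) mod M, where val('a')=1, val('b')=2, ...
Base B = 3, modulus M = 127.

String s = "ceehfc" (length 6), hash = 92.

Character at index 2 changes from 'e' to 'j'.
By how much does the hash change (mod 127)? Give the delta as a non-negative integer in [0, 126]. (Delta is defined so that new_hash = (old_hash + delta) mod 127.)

Answer: 8

Derivation:
Delta formula: (val(new) - val(old)) * B^(n-1-k) mod M
  val('j') - val('e') = 10 - 5 = 5
  B^(n-1-k) = 3^3 mod 127 = 27
  Delta = 5 * 27 mod 127 = 8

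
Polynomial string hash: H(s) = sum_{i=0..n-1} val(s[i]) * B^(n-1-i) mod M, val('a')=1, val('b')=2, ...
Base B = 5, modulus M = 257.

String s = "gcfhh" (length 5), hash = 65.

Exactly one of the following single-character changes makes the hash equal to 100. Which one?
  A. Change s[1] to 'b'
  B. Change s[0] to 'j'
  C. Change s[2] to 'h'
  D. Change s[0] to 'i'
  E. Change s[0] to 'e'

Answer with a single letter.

Option A: s[1]='c'->'b', delta=(2-3)*5^3 mod 257 = 132, hash=65+132 mod 257 = 197
Option B: s[0]='g'->'j', delta=(10-7)*5^4 mod 257 = 76, hash=65+76 mod 257 = 141
Option C: s[2]='f'->'h', delta=(8-6)*5^2 mod 257 = 50, hash=65+50 mod 257 = 115
Option D: s[0]='g'->'i', delta=(9-7)*5^4 mod 257 = 222, hash=65+222 mod 257 = 30
Option E: s[0]='g'->'e', delta=(5-7)*5^4 mod 257 = 35, hash=65+35 mod 257 = 100 <-- target

Answer: E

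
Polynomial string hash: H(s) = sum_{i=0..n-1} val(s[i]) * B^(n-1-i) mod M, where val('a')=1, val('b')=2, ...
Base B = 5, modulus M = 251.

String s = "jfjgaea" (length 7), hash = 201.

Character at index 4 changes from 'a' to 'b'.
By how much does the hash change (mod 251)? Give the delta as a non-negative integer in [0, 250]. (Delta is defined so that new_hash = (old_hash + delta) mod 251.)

Answer: 25

Derivation:
Delta formula: (val(new) - val(old)) * B^(n-1-k) mod M
  val('b') - val('a') = 2 - 1 = 1
  B^(n-1-k) = 5^2 mod 251 = 25
  Delta = 1 * 25 mod 251 = 25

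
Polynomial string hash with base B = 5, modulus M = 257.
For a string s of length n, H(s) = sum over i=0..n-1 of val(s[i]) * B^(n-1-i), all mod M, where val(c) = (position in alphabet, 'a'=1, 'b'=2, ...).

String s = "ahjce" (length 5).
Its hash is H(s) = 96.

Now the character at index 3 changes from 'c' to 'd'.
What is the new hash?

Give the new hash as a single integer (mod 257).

val('c') = 3, val('d') = 4
Position k = 3, exponent = n-1-k = 1
B^1 mod M = 5^1 mod 257 = 5
Delta = (4 - 3) * 5 mod 257 = 5
New hash = (96 + 5) mod 257 = 101

Answer: 101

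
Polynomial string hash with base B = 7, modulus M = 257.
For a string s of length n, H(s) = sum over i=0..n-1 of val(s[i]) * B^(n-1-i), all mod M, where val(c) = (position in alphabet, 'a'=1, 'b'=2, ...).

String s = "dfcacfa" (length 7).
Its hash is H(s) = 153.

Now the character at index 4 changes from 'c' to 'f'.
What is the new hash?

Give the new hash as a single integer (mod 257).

Answer: 43

Derivation:
val('c') = 3, val('f') = 6
Position k = 4, exponent = n-1-k = 2
B^2 mod M = 7^2 mod 257 = 49
Delta = (6 - 3) * 49 mod 257 = 147
New hash = (153 + 147) mod 257 = 43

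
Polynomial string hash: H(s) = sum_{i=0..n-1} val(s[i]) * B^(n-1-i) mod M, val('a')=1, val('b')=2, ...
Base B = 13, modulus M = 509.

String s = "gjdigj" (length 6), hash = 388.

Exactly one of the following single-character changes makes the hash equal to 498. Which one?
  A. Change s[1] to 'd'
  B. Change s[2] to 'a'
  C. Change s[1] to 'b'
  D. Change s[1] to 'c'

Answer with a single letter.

Option A: s[1]='j'->'d', delta=(4-10)*13^4 mod 509 = 167, hash=388+167 mod 509 = 46
Option B: s[2]='d'->'a', delta=(1-4)*13^3 mod 509 = 26, hash=388+26 mod 509 = 414
Option C: s[1]='j'->'b', delta=(2-10)*13^4 mod 509 = 53, hash=388+53 mod 509 = 441
Option D: s[1]='j'->'c', delta=(3-10)*13^4 mod 509 = 110, hash=388+110 mod 509 = 498 <-- target

Answer: D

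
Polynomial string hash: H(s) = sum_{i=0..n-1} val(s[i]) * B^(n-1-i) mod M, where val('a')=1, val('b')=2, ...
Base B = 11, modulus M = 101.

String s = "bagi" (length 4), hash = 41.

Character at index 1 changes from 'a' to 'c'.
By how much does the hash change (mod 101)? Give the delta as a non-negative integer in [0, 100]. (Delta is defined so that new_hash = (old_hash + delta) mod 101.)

Answer: 40

Derivation:
Delta formula: (val(new) - val(old)) * B^(n-1-k) mod M
  val('c') - val('a') = 3 - 1 = 2
  B^(n-1-k) = 11^2 mod 101 = 20
  Delta = 2 * 20 mod 101 = 40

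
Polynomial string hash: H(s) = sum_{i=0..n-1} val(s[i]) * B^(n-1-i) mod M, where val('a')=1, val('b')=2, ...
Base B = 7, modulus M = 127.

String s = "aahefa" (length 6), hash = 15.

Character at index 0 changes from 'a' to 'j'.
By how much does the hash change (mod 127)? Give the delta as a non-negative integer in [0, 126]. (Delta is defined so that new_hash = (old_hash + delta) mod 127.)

Delta formula: (val(new) - val(old)) * B^(n-1-k) mod M
  val('j') - val('a') = 10 - 1 = 9
  B^(n-1-k) = 7^5 mod 127 = 43
  Delta = 9 * 43 mod 127 = 6

Answer: 6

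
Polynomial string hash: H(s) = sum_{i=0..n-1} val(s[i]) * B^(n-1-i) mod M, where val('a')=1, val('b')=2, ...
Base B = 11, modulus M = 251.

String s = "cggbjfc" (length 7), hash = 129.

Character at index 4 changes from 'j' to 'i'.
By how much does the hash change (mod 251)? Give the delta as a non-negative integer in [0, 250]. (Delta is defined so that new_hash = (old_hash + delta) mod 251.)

Answer: 130

Derivation:
Delta formula: (val(new) - val(old)) * B^(n-1-k) mod M
  val('i') - val('j') = 9 - 10 = -1
  B^(n-1-k) = 11^2 mod 251 = 121
  Delta = -1 * 121 mod 251 = 130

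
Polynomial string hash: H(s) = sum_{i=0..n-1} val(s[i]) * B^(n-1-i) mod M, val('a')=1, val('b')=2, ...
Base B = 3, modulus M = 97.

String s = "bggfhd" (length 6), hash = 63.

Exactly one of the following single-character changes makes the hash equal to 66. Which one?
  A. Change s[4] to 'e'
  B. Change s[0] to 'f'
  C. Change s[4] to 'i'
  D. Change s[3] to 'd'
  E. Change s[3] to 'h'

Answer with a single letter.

Option A: s[4]='h'->'e', delta=(5-8)*3^1 mod 97 = 88, hash=63+88 mod 97 = 54
Option B: s[0]='b'->'f', delta=(6-2)*3^5 mod 97 = 2, hash=63+2 mod 97 = 65
Option C: s[4]='h'->'i', delta=(9-8)*3^1 mod 97 = 3, hash=63+3 mod 97 = 66 <-- target
Option D: s[3]='f'->'d', delta=(4-6)*3^2 mod 97 = 79, hash=63+79 mod 97 = 45
Option E: s[3]='f'->'h', delta=(8-6)*3^2 mod 97 = 18, hash=63+18 mod 97 = 81

Answer: C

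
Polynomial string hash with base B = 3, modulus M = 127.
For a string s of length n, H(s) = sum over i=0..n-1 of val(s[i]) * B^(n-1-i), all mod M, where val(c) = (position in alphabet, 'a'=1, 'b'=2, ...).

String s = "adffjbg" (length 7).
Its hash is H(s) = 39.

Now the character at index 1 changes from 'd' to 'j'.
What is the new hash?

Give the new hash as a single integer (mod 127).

val('d') = 4, val('j') = 10
Position k = 1, exponent = n-1-k = 5
B^5 mod M = 3^5 mod 127 = 116
Delta = (10 - 4) * 116 mod 127 = 61
New hash = (39 + 61) mod 127 = 100

Answer: 100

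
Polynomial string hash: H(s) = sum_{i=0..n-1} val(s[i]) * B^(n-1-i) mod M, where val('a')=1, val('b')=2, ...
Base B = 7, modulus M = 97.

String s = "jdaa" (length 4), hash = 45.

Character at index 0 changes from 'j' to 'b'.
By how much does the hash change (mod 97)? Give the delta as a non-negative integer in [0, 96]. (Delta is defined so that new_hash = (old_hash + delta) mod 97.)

Answer: 69

Derivation:
Delta formula: (val(new) - val(old)) * B^(n-1-k) mod M
  val('b') - val('j') = 2 - 10 = -8
  B^(n-1-k) = 7^3 mod 97 = 52
  Delta = -8 * 52 mod 97 = 69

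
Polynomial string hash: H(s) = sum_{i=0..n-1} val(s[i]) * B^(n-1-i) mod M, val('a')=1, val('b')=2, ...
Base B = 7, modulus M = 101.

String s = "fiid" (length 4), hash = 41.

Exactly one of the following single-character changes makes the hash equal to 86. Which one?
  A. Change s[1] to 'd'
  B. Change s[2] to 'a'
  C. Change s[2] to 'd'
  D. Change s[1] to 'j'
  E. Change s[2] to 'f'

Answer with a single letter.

Answer: B

Derivation:
Option A: s[1]='i'->'d', delta=(4-9)*7^2 mod 101 = 58, hash=41+58 mod 101 = 99
Option B: s[2]='i'->'a', delta=(1-9)*7^1 mod 101 = 45, hash=41+45 mod 101 = 86 <-- target
Option C: s[2]='i'->'d', delta=(4-9)*7^1 mod 101 = 66, hash=41+66 mod 101 = 6
Option D: s[1]='i'->'j', delta=(10-9)*7^2 mod 101 = 49, hash=41+49 mod 101 = 90
Option E: s[2]='i'->'f', delta=(6-9)*7^1 mod 101 = 80, hash=41+80 mod 101 = 20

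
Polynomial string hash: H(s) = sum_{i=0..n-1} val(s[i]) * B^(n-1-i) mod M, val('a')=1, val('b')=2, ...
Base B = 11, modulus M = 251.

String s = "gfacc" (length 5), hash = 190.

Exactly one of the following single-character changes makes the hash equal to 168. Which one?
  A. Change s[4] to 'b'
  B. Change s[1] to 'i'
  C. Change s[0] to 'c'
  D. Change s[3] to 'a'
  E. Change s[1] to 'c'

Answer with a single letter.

Answer: D

Derivation:
Option A: s[4]='c'->'b', delta=(2-3)*11^0 mod 251 = 250, hash=190+250 mod 251 = 189
Option B: s[1]='f'->'i', delta=(9-6)*11^3 mod 251 = 228, hash=190+228 mod 251 = 167
Option C: s[0]='g'->'c', delta=(3-7)*11^4 mod 251 = 170, hash=190+170 mod 251 = 109
Option D: s[3]='c'->'a', delta=(1-3)*11^1 mod 251 = 229, hash=190+229 mod 251 = 168 <-- target
Option E: s[1]='f'->'c', delta=(3-6)*11^3 mod 251 = 23, hash=190+23 mod 251 = 213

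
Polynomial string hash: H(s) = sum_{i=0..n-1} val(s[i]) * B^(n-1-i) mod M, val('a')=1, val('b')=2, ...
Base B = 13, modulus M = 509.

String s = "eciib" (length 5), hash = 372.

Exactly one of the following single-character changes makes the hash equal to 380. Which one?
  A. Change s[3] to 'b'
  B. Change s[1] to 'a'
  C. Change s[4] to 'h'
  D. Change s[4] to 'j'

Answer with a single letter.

Answer: D

Derivation:
Option A: s[3]='i'->'b', delta=(2-9)*13^1 mod 509 = 418, hash=372+418 mod 509 = 281
Option B: s[1]='c'->'a', delta=(1-3)*13^3 mod 509 = 187, hash=372+187 mod 509 = 50
Option C: s[4]='b'->'h', delta=(8-2)*13^0 mod 509 = 6, hash=372+6 mod 509 = 378
Option D: s[4]='b'->'j', delta=(10-2)*13^0 mod 509 = 8, hash=372+8 mod 509 = 380 <-- target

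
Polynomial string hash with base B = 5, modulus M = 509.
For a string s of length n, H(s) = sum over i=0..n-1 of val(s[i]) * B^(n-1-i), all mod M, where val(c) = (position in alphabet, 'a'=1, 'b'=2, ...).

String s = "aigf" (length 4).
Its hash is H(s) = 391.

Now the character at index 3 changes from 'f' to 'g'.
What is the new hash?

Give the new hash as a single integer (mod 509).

val('f') = 6, val('g') = 7
Position k = 3, exponent = n-1-k = 0
B^0 mod M = 5^0 mod 509 = 1
Delta = (7 - 6) * 1 mod 509 = 1
New hash = (391 + 1) mod 509 = 392

Answer: 392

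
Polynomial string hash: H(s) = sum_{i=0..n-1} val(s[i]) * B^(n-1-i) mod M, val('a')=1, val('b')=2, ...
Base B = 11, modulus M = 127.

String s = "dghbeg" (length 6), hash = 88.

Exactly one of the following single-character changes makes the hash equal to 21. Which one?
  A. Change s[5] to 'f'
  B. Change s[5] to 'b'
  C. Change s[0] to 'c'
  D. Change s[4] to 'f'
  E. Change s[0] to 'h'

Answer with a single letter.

Option A: s[5]='g'->'f', delta=(6-7)*11^0 mod 127 = 126, hash=88+126 mod 127 = 87
Option B: s[5]='g'->'b', delta=(2-7)*11^0 mod 127 = 122, hash=88+122 mod 127 = 83
Option C: s[0]='d'->'c', delta=(3-4)*11^5 mod 127 = 112, hash=88+112 mod 127 = 73
Option D: s[4]='e'->'f', delta=(6-5)*11^1 mod 127 = 11, hash=88+11 mod 127 = 99
Option E: s[0]='d'->'h', delta=(8-4)*11^5 mod 127 = 60, hash=88+60 mod 127 = 21 <-- target

Answer: E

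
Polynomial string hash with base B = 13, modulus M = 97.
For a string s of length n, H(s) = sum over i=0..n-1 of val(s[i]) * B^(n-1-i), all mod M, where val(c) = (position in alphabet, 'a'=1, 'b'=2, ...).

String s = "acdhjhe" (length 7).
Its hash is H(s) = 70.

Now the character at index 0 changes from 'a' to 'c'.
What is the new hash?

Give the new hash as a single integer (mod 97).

Answer: 54

Derivation:
val('a') = 1, val('c') = 3
Position k = 0, exponent = n-1-k = 6
B^6 mod M = 13^6 mod 97 = 89
Delta = (3 - 1) * 89 mod 97 = 81
New hash = (70 + 81) mod 97 = 54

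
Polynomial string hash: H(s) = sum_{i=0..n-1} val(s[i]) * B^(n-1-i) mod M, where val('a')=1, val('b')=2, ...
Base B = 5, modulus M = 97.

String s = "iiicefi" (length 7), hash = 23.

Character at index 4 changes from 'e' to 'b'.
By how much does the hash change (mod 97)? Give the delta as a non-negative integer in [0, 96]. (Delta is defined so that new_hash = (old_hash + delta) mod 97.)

Delta formula: (val(new) - val(old)) * B^(n-1-k) mod M
  val('b') - val('e') = 2 - 5 = -3
  B^(n-1-k) = 5^2 mod 97 = 25
  Delta = -3 * 25 mod 97 = 22

Answer: 22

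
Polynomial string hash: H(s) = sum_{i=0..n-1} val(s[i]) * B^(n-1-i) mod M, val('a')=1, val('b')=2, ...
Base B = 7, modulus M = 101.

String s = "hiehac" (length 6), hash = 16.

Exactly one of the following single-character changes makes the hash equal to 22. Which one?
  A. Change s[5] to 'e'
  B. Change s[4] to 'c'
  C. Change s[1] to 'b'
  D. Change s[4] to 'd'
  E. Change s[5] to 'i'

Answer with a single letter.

Answer: E

Derivation:
Option A: s[5]='c'->'e', delta=(5-3)*7^0 mod 101 = 2, hash=16+2 mod 101 = 18
Option B: s[4]='a'->'c', delta=(3-1)*7^1 mod 101 = 14, hash=16+14 mod 101 = 30
Option C: s[1]='i'->'b', delta=(2-9)*7^4 mod 101 = 60, hash=16+60 mod 101 = 76
Option D: s[4]='a'->'d', delta=(4-1)*7^1 mod 101 = 21, hash=16+21 mod 101 = 37
Option E: s[5]='c'->'i', delta=(9-3)*7^0 mod 101 = 6, hash=16+6 mod 101 = 22 <-- target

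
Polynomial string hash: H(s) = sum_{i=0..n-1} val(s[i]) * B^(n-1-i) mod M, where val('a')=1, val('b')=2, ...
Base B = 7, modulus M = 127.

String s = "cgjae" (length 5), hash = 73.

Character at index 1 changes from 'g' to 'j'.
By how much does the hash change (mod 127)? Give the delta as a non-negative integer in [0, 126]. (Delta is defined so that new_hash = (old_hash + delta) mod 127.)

Delta formula: (val(new) - val(old)) * B^(n-1-k) mod M
  val('j') - val('g') = 10 - 7 = 3
  B^(n-1-k) = 7^3 mod 127 = 89
  Delta = 3 * 89 mod 127 = 13

Answer: 13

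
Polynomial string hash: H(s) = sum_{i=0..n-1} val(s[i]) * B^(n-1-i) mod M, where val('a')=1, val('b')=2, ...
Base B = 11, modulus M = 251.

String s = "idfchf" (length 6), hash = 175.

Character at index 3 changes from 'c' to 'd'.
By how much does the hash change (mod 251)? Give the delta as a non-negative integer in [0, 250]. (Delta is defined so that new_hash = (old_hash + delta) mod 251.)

Answer: 121

Derivation:
Delta formula: (val(new) - val(old)) * B^(n-1-k) mod M
  val('d') - val('c') = 4 - 3 = 1
  B^(n-1-k) = 11^2 mod 251 = 121
  Delta = 1 * 121 mod 251 = 121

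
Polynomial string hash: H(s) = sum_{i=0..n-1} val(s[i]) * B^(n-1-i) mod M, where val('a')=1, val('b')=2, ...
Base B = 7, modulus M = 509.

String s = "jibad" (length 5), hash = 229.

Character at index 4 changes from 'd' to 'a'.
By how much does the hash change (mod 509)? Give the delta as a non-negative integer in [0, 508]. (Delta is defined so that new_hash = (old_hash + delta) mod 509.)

Answer: 506

Derivation:
Delta formula: (val(new) - val(old)) * B^(n-1-k) mod M
  val('a') - val('d') = 1 - 4 = -3
  B^(n-1-k) = 7^0 mod 509 = 1
  Delta = -3 * 1 mod 509 = 506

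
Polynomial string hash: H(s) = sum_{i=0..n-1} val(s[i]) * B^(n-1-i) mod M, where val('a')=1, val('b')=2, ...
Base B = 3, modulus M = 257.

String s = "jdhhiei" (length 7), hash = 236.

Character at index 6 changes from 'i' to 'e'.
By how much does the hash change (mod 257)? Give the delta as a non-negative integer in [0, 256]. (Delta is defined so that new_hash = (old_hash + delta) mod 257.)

Delta formula: (val(new) - val(old)) * B^(n-1-k) mod M
  val('e') - val('i') = 5 - 9 = -4
  B^(n-1-k) = 3^0 mod 257 = 1
  Delta = -4 * 1 mod 257 = 253

Answer: 253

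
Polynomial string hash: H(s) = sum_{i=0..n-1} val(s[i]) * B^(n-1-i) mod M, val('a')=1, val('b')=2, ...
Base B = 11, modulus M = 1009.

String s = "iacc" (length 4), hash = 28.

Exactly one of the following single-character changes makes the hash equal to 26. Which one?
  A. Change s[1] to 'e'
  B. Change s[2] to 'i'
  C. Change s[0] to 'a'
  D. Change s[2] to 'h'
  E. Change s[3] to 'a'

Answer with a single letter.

Answer: E

Derivation:
Option A: s[1]='a'->'e', delta=(5-1)*11^2 mod 1009 = 484, hash=28+484 mod 1009 = 512
Option B: s[2]='c'->'i', delta=(9-3)*11^1 mod 1009 = 66, hash=28+66 mod 1009 = 94
Option C: s[0]='i'->'a', delta=(1-9)*11^3 mod 1009 = 451, hash=28+451 mod 1009 = 479
Option D: s[2]='c'->'h', delta=(8-3)*11^1 mod 1009 = 55, hash=28+55 mod 1009 = 83
Option E: s[3]='c'->'a', delta=(1-3)*11^0 mod 1009 = 1007, hash=28+1007 mod 1009 = 26 <-- target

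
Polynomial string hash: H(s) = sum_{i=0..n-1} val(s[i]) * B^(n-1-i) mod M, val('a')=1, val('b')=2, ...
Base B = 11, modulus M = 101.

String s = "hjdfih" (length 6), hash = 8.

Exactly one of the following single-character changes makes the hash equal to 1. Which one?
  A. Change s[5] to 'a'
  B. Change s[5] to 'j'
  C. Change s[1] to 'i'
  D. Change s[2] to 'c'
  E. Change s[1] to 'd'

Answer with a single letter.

Option A: s[5]='h'->'a', delta=(1-8)*11^0 mod 101 = 94, hash=8+94 mod 101 = 1 <-- target
Option B: s[5]='h'->'j', delta=(10-8)*11^0 mod 101 = 2, hash=8+2 mod 101 = 10
Option C: s[1]='j'->'i', delta=(9-10)*11^4 mod 101 = 4, hash=8+4 mod 101 = 12
Option D: s[2]='d'->'c', delta=(3-4)*11^3 mod 101 = 83, hash=8+83 mod 101 = 91
Option E: s[1]='j'->'d', delta=(4-10)*11^4 mod 101 = 24, hash=8+24 mod 101 = 32

Answer: A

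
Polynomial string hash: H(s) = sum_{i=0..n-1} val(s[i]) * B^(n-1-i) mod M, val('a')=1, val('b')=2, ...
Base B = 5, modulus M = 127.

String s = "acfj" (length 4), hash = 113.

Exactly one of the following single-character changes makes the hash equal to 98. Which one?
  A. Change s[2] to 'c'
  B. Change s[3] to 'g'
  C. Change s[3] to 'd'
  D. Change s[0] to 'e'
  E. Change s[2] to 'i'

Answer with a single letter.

Answer: A

Derivation:
Option A: s[2]='f'->'c', delta=(3-6)*5^1 mod 127 = 112, hash=113+112 mod 127 = 98 <-- target
Option B: s[3]='j'->'g', delta=(7-10)*5^0 mod 127 = 124, hash=113+124 mod 127 = 110
Option C: s[3]='j'->'d', delta=(4-10)*5^0 mod 127 = 121, hash=113+121 mod 127 = 107
Option D: s[0]='a'->'e', delta=(5-1)*5^3 mod 127 = 119, hash=113+119 mod 127 = 105
Option E: s[2]='f'->'i', delta=(9-6)*5^1 mod 127 = 15, hash=113+15 mod 127 = 1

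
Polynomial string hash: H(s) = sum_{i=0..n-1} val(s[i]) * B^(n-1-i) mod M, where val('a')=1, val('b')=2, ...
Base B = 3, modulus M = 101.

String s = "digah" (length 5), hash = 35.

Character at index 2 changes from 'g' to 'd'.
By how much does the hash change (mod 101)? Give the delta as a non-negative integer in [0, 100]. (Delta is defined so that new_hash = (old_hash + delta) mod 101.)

Answer: 74

Derivation:
Delta formula: (val(new) - val(old)) * B^(n-1-k) mod M
  val('d') - val('g') = 4 - 7 = -3
  B^(n-1-k) = 3^2 mod 101 = 9
  Delta = -3 * 9 mod 101 = 74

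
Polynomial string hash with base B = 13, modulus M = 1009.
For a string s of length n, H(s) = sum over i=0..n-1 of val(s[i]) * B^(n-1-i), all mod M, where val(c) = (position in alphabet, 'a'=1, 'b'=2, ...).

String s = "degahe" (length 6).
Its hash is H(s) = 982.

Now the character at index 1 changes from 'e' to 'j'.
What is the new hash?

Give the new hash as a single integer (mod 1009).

val('e') = 5, val('j') = 10
Position k = 1, exponent = n-1-k = 4
B^4 mod M = 13^4 mod 1009 = 309
Delta = (10 - 5) * 309 mod 1009 = 536
New hash = (982 + 536) mod 1009 = 509

Answer: 509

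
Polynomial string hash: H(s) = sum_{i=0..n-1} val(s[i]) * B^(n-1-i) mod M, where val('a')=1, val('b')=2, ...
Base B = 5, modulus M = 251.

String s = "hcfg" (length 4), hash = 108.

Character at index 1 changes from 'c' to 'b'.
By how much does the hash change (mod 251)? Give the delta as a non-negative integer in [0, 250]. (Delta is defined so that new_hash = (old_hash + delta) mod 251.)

Delta formula: (val(new) - val(old)) * B^(n-1-k) mod M
  val('b') - val('c') = 2 - 3 = -1
  B^(n-1-k) = 5^2 mod 251 = 25
  Delta = -1 * 25 mod 251 = 226

Answer: 226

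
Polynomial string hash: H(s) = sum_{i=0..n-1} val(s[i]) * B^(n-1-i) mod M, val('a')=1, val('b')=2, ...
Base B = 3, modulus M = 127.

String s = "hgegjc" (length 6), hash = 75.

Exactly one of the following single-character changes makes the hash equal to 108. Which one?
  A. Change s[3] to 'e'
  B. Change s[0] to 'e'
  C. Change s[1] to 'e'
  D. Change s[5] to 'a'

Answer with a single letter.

Answer: B

Derivation:
Option A: s[3]='g'->'e', delta=(5-7)*3^2 mod 127 = 109, hash=75+109 mod 127 = 57
Option B: s[0]='h'->'e', delta=(5-8)*3^5 mod 127 = 33, hash=75+33 mod 127 = 108 <-- target
Option C: s[1]='g'->'e', delta=(5-7)*3^4 mod 127 = 92, hash=75+92 mod 127 = 40
Option D: s[5]='c'->'a', delta=(1-3)*3^0 mod 127 = 125, hash=75+125 mod 127 = 73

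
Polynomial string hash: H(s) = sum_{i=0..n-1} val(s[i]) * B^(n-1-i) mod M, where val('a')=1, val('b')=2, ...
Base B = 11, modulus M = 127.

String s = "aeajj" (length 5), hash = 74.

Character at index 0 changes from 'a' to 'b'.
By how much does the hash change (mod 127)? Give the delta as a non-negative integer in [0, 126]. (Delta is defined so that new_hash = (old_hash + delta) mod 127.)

Delta formula: (val(new) - val(old)) * B^(n-1-k) mod M
  val('b') - val('a') = 2 - 1 = 1
  B^(n-1-k) = 11^4 mod 127 = 36
  Delta = 1 * 36 mod 127 = 36

Answer: 36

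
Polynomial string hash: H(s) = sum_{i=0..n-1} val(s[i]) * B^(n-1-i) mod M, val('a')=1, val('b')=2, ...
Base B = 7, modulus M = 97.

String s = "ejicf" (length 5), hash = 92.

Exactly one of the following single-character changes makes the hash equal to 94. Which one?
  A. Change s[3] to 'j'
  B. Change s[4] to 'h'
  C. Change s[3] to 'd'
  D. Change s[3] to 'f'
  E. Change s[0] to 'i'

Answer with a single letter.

Answer: B

Derivation:
Option A: s[3]='c'->'j', delta=(10-3)*7^1 mod 97 = 49, hash=92+49 mod 97 = 44
Option B: s[4]='f'->'h', delta=(8-6)*7^0 mod 97 = 2, hash=92+2 mod 97 = 94 <-- target
Option C: s[3]='c'->'d', delta=(4-3)*7^1 mod 97 = 7, hash=92+7 mod 97 = 2
Option D: s[3]='c'->'f', delta=(6-3)*7^1 mod 97 = 21, hash=92+21 mod 97 = 16
Option E: s[0]='e'->'i', delta=(9-5)*7^4 mod 97 = 1, hash=92+1 mod 97 = 93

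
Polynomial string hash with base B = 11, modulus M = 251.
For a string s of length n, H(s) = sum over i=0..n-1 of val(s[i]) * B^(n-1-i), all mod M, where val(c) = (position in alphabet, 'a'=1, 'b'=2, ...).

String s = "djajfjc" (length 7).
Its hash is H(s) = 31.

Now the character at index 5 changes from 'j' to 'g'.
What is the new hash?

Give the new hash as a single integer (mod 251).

val('j') = 10, val('g') = 7
Position k = 5, exponent = n-1-k = 1
B^1 mod M = 11^1 mod 251 = 11
Delta = (7 - 10) * 11 mod 251 = 218
New hash = (31 + 218) mod 251 = 249

Answer: 249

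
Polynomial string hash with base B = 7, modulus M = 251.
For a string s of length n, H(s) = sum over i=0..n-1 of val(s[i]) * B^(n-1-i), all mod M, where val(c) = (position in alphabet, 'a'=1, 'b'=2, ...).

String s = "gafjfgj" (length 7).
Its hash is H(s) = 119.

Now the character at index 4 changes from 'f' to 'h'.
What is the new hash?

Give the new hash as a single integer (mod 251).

val('f') = 6, val('h') = 8
Position k = 4, exponent = n-1-k = 2
B^2 mod M = 7^2 mod 251 = 49
Delta = (8 - 6) * 49 mod 251 = 98
New hash = (119 + 98) mod 251 = 217

Answer: 217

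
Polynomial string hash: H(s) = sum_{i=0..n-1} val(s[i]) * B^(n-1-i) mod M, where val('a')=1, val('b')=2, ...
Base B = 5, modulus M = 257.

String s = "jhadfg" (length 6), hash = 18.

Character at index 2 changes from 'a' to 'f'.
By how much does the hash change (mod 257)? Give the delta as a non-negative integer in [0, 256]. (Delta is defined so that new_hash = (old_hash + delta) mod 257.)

Answer: 111

Derivation:
Delta formula: (val(new) - val(old)) * B^(n-1-k) mod M
  val('f') - val('a') = 6 - 1 = 5
  B^(n-1-k) = 5^3 mod 257 = 125
  Delta = 5 * 125 mod 257 = 111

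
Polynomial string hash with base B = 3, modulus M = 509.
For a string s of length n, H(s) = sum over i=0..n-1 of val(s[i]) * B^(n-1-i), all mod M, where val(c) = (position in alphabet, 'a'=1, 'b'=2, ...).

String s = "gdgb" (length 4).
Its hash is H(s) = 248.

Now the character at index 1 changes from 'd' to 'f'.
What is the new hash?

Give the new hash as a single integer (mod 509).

val('d') = 4, val('f') = 6
Position k = 1, exponent = n-1-k = 2
B^2 mod M = 3^2 mod 509 = 9
Delta = (6 - 4) * 9 mod 509 = 18
New hash = (248 + 18) mod 509 = 266

Answer: 266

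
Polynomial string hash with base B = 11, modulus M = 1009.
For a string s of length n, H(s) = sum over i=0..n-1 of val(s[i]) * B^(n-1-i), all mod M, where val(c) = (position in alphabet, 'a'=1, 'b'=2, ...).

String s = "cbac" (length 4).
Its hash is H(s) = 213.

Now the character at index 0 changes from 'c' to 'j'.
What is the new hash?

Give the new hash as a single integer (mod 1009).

val('c') = 3, val('j') = 10
Position k = 0, exponent = n-1-k = 3
B^3 mod M = 11^3 mod 1009 = 322
Delta = (10 - 3) * 322 mod 1009 = 236
New hash = (213 + 236) mod 1009 = 449

Answer: 449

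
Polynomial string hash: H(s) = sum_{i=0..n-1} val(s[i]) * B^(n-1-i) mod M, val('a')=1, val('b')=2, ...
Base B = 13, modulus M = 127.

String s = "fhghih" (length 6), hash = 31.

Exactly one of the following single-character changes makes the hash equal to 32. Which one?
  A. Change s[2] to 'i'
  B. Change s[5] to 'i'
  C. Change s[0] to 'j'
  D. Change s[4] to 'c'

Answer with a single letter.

Option A: s[2]='g'->'i', delta=(9-7)*13^3 mod 127 = 76, hash=31+76 mod 127 = 107
Option B: s[5]='h'->'i', delta=(9-8)*13^0 mod 127 = 1, hash=31+1 mod 127 = 32 <-- target
Option C: s[0]='f'->'j', delta=(10-6)*13^5 mod 127 = 34, hash=31+34 mod 127 = 65
Option D: s[4]='i'->'c', delta=(3-9)*13^1 mod 127 = 49, hash=31+49 mod 127 = 80

Answer: B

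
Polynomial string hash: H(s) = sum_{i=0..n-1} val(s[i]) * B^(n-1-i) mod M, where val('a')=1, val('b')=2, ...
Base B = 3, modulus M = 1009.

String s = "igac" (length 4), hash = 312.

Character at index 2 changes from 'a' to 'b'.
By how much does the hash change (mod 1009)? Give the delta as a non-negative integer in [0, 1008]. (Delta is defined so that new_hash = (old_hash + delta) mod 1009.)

Answer: 3

Derivation:
Delta formula: (val(new) - val(old)) * B^(n-1-k) mod M
  val('b') - val('a') = 2 - 1 = 1
  B^(n-1-k) = 3^1 mod 1009 = 3
  Delta = 1 * 3 mod 1009 = 3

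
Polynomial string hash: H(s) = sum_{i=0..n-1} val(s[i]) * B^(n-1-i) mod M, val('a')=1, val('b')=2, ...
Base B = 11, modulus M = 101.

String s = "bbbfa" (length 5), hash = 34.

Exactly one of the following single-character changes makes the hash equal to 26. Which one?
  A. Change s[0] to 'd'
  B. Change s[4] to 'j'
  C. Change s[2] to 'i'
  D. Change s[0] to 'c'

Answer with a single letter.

Answer: A

Derivation:
Option A: s[0]='b'->'d', delta=(4-2)*11^4 mod 101 = 93, hash=34+93 mod 101 = 26 <-- target
Option B: s[4]='a'->'j', delta=(10-1)*11^0 mod 101 = 9, hash=34+9 mod 101 = 43
Option C: s[2]='b'->'i', delta=(9-2)*11^2 mod 101 = 39, hash=34+39 mod 101 = 73
Option D: s[0]='b'->'c', delta=(3-2)*11^4 mod 101 = 97, hash=34+97 mod 101 = 30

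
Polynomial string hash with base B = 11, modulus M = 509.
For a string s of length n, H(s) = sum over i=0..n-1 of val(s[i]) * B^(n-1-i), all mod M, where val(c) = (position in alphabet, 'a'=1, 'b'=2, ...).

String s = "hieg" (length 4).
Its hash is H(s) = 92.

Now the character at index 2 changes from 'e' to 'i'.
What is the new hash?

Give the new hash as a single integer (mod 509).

val('e') = 5, val('i') = 9
Position k = 2, exponent = n-1-k = 1
B^1 mod M = 11^1 mod 509 = 11
Delta = (9 - 5) * 11 mod 509 = 44
New hash = (92 + 44) mod 509 = 136

Answer: 136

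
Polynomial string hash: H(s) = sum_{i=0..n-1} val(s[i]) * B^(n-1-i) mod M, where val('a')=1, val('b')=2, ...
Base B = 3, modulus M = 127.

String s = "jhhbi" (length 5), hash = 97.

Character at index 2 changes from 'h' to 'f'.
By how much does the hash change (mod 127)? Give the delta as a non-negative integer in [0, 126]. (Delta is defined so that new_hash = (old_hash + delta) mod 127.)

Answer: 109

Derivation:
Delta formula: (val(new) - val(old)) * B^(n-1-k) mod M
  val('f') - val('h') = 6 - 8 = -2
  B^(n-1-k) = 3^2 mod 127 = 9
  Delta = -2 * 9 mod 127 = 109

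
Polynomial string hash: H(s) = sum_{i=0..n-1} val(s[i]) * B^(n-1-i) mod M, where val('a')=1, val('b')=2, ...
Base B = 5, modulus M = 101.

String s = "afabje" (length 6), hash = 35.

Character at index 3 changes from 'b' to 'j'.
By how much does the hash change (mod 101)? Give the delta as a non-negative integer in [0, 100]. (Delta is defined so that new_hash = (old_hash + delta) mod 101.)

Delta formula: (val(new) - val(old)) * B^(n-1-k) mod M
  val('j') - val('b') = 10 - 2 = 8
  B^(n-1-k) = 5^2 mod 101 = 25
  Delta = 8 * 25 mod 101 = 99

Answer: 99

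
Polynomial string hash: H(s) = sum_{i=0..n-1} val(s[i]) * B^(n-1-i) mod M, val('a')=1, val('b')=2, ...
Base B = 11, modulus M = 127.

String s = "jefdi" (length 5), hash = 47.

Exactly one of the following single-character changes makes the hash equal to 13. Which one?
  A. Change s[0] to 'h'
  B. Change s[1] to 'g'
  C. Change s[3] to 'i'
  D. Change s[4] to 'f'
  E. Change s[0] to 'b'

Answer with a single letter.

Answer: E

Derivation:
Option A: s[0]='j'->'h', delta=(8-10)*11^4 mod 127 = 55, hash=47+55 mod 127 = 102
Option B: s[1]='e'->'g', delta=(7-5)*11^3 mod 127 = 122, hash=47+122 mod 127 = 42
Option C: s[3]='d'->'i', delta=(9-4)*11^1 mod 127 = 55, hash=47+55 mod 127 = 102
Option D: s[4]='i'->'f', delta=(6-9)*11^0 mod 127 = 124, hash=47+124 mod 127 = 44
Option E: s[0]='j'->'b', delta=(2-10)*11^4 mod 127 = 93, hash=47+93 mod 127 = 13 <-- target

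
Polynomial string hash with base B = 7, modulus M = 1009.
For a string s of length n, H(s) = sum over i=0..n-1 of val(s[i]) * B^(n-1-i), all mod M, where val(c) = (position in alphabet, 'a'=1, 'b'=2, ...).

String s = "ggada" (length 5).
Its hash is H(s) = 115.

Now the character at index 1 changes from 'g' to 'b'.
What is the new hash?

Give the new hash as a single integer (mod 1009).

val('g') = 7, val('b') = 2
Position k = 1, exponent = n-1-k = 3
B^3 mod M = 7^3 mod 1009 = 343
Delta = (2 - 7) * 343 mod 1009 = 303
New hash = (115 + 303) mod 1009 = 418

Answer: 418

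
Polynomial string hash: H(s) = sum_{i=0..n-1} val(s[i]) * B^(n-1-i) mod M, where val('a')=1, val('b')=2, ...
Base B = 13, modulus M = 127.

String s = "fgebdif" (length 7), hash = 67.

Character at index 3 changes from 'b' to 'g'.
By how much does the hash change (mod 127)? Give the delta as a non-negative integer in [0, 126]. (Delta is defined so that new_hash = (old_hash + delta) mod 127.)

Answer: 63

Derivation:
Delta formula: (val(new) - val(old)) * B^(n-1-k) mod M
  val('g') - val('b') = 7 - 2 = 5
  B^(n-1-k) = 13^3 mod 127 = 38
  Delta = 5 * 38 mod 127 = 63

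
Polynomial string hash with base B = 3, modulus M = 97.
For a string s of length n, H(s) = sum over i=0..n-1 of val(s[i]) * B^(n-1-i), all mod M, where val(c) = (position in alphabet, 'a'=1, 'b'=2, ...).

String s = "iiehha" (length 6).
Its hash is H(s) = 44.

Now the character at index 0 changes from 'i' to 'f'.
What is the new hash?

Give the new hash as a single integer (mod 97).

Answer: 91

Derivation:
val('i') = 9, val('f') = 6
Position k = 0, exponent = n-1-k = 5
B^5 mod M = 3^5 mod 97 = 49
Delta = (6 - 9) * 49 mod 97 = 47
New hash = (44 + 47) mod 97 = 91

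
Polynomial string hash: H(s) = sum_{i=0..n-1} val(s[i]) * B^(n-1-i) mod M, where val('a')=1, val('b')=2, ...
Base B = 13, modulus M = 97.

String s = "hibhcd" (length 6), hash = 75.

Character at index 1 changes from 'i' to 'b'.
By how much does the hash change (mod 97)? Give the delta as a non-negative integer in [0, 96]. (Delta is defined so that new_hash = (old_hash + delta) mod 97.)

Delta formula: (val(new) - val(old)) * B^(n-1-k) mod M
  val('b') - val('i') = 2 - 9 = -7
  B^(n-1-k) = 13^4 mod 97 = 43
  Delta = -7 * 43 mod 97 = 87

Answer: 87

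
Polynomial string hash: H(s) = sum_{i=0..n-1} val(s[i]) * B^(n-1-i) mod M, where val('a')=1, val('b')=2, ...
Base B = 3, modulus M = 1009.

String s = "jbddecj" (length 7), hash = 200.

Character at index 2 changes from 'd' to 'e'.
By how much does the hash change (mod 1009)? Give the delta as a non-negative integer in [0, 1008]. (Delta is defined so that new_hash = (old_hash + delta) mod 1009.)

Delta formula: (val(new) - val(old)) * B^(n-1-k) mod M
  val('e') - val('d') = 5 - 4 = 1
  B^(n-1-k) = 3^4 mod 1009 = 81
  Delta = 1 * 81 mod 1009 = 81

Answer: 81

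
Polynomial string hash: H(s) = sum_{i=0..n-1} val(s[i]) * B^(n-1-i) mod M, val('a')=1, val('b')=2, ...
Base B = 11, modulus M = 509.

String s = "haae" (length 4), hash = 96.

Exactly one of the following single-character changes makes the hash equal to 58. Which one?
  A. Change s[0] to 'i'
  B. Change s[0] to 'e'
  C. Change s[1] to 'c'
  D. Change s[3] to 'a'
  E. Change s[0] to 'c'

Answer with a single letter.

Answer: E

Derivation:
Option A: s[0]='h'->'i', delta=(9-8)*11^3 mod 509 = 313, hash=96+313 mod 509 = 409
Option B: s[0]='h'->'e', delta=(5-8)*11^3 mod 509 = 79, hash=96+79 mod 509 = 175
Option C: s[1]='a'->'c', delta=(3-1)*11^2 mod 509 = 242, hash=96+242 mod 509 = 338
Option D: s[3]='e'->'a', delta=(1-5)*11^0 mod 509 = 505, hash=96+505 mod 509 = 92
Option E: s[0]='h'->'c', delta=(3-8)*11^3 mod 509 = 471, hash=96+471 mod 509 = 58 <-- target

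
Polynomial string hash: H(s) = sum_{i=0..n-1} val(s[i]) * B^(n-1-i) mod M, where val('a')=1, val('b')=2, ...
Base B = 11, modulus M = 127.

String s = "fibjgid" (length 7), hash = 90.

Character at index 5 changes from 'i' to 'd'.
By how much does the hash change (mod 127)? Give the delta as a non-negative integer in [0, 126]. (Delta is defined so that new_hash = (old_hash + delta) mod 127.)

Answer: 72

Derivation:
Delta formula: (val(new) - val(old)) * B^(n-1-k) mod M
  val('d') - val('i') = 4 - 9 = -5
  B^(n-1-k) = 11^1 mod 127 = 11
  Delta = -5 * 11 mod 127 = 72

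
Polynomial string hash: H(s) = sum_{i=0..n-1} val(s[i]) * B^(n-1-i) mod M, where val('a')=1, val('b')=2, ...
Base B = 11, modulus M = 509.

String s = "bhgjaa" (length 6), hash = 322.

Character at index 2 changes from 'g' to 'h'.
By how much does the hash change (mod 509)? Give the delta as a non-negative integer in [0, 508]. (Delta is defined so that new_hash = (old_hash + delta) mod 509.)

Delta formula: (val(new) - val(old)) * B^(n-1-k) mod M
  val('h') - val('g') = 8 - 7 = 1
  B^(n-1-k) = 11^3 mod 509 = 313
  Delta = 1 * 313 mod 509 = 313

Answer: 313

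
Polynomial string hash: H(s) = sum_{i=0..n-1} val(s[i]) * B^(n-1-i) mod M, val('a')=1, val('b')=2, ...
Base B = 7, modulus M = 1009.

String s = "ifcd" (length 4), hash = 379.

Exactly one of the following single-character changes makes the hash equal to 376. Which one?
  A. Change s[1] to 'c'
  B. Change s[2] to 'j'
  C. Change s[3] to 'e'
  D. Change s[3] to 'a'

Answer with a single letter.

Option A: s[1]='f'->'c', delta=(3-6)*7^2 mod 1009 = 862, hash=379+862 mod 1009 = 232
Option B: s[2]='c'->'j', delta=(10-3)*7^1 mod 1009 = 49, hash=379+49 mod 1009 = 428
Option C: s[3]='d'->'e', delta=(5-4)*7^0 mod 1009 = 1, hash=379+1 mod 1009 = 380
Option D: s[3]='d'->'a', delta=(1-4)*7^0 mod 1009 = 1006, hash=379+1006 mod 1009 = 376 <-- target

Answer: D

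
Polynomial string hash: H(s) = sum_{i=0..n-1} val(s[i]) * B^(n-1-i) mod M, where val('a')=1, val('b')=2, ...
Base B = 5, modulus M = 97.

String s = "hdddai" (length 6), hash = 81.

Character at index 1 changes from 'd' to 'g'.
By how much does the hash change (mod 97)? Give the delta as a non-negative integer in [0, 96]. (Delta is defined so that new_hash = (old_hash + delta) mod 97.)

Delta formula: (val(new) - val(old)) * B^(n-1-k) mod M
  val('g') - val('d') = 7 - 4 = 3
  B^(n-1-k) = 5^4 mod 97 = 43
  Delta = 3 * 43 mod 97 = 32

Answer: 32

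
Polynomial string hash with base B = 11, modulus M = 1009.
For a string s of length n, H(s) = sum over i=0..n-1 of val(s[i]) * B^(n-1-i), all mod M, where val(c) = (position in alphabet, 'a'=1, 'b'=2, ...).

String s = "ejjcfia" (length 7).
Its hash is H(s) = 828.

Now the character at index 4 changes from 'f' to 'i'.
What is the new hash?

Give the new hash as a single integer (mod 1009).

val('f') = 6, val('i') = 9
Position k = 4, exponent = n-1-k = 2
B^2 mod M = 11^2 mod 1009 = 121
Delta = (9 - 6) * 121 mod 1009 = 363
New hash = (828 + 363) mod 1009 = 182

Answer: 182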